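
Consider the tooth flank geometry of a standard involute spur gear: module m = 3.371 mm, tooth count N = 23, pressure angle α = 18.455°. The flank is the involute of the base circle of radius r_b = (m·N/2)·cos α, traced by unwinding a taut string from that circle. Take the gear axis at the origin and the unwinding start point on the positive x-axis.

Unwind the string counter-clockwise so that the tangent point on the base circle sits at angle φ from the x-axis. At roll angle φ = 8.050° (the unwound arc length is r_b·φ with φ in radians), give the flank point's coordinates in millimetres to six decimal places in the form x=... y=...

x=37.133997 y=0.033929

pitch radius r_p = m·N/2 = 3.371·23/2 = 38.766500
base radius r_b = r_p·cos α = 38.766500·cos 18.455° = 36.772839
roll angle φ = 8.050° = 0.14049900 rad
x = r_b·(cos φ + φ·sin φ) = 36.772839·(0.99014624 + 0.14049900·0.14003722) = 37.133997
y = r_b·(sin φ − φ·cos φ) = 36.772839·(0.14003722 − 0.14049900·0.99014624) = 0.033929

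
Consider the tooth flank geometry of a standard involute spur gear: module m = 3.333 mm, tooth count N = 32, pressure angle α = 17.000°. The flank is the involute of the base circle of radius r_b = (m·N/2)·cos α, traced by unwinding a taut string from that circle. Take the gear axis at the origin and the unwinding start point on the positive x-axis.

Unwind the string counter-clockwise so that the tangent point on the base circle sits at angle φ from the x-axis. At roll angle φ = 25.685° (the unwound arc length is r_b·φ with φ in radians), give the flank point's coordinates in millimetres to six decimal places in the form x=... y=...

pitch radius r_p = m·N/2 = 3.333·32/2 = 53.328000
base radius r_b = r_p·cos α = 53.328000·cos 17.000° = 50.997820
roll angle φ = 25.685° = 0.44828782 rad
x = r_b·(cos φ + φ·sin φ) = 50.997820·(0.90119052 + 0.44828782·0.43342317) = 55.867543
y = r_b·(sin φ − φ·cos φ) = 50.997820·(0.43342317 − 0.44828782·0.90119052) = 1.500888

x=55.867543 y=1.500888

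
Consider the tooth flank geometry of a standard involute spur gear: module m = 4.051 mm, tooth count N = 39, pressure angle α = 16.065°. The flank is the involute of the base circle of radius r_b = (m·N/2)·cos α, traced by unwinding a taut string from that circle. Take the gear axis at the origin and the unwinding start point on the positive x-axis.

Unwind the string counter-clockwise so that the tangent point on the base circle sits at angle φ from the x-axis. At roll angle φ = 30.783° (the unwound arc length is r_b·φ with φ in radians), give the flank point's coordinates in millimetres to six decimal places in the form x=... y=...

x=86.087404 y=3.811996

pitch radius r_p = m·N/2 = 4.051·39/2 = 78.994500
base radius r_b = r_p·cos α = 78.994500·cos 16.065° = 75.909637
roll angle φ = 30.783° = 0.53726470 rad
x = r_b·(cos φ + φ·sin φ) = 75.909637·(0.85911179 + 0.53726470·0.51178798) = 86.087404
y = r_b·(sin φ − φ·cos φ) = 75.909637·(0.51178798 − 0.53726470·0.85911179) = 3.811996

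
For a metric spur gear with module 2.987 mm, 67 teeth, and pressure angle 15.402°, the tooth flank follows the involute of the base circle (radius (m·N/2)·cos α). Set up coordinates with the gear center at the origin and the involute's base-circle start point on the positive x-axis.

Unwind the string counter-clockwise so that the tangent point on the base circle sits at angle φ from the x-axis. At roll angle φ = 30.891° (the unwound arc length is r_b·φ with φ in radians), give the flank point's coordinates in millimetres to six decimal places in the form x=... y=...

x=109.489384 y=4.894694

pitch radius r_p = m·N/2 = 2.987·67/2 = 100.064500
base radius r_b = r_p·cos α = 100.064500·cos 15.402° = 96.470797
roll angle φ = 30.891° = 0.53914966 rad
x = r_b·(cos φ + φ·sin φ) = 96.470797·(0.85814556 + 0.53914966·0.51340646) = 109.489384
y = r_b·(sin φ − φ·cos φ) = 96.470797·(0.51340646 − 0.53914966·0.85814556) = 4.894694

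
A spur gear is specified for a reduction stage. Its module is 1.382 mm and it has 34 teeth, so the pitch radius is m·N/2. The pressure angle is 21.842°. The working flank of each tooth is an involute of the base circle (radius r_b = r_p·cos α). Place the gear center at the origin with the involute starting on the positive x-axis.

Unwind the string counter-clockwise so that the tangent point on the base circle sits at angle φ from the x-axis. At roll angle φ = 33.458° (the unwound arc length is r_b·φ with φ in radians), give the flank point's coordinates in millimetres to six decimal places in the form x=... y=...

pitch radius r_p = m·N/2 = 1.382·34/2 = 23.494000
base radius r_b = r_p·cos α = 23.494000·cos 21.842° = 21.807444
roll angle φ = 33.458° = 0.58395226 rad
x = r_b·(cos φ + φ·sin φ) = 21.807444·(0.83429019 + 0.58395226·0.55132557) = 25.214596
y = r_b·(sin φ − φ·cos φ) = 21.807444·(0.55132557 − 0.58395226·0.83429019) = 1.398728

x=25.214596 y=1.398728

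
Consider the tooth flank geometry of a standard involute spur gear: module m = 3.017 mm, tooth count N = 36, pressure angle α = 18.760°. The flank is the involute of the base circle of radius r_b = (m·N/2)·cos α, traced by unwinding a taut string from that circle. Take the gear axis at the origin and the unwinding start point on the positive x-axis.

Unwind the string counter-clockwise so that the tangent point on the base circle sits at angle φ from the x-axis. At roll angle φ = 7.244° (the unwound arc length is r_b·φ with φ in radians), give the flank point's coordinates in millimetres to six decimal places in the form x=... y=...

pitch radius r_p = m·N/2 = 3.017·36/2 = 54.306000
base radius r_b = r_p·cos α = 54.306000·cos 18.760° = 51.420940
roll angle φ = 7.244° = 0.12643165 rad
x = r_b·(cos φ + φ·sin φ) = 51.420940·(0.99201816 + 0.12643165·0.12609509) = 51.830280
y = r_b·(sin φ − φ·cos φ) = 51.420940·(0.12609509 − 0.12643165·0.99201816) = 0.034585

x=51.830280 y=0.034585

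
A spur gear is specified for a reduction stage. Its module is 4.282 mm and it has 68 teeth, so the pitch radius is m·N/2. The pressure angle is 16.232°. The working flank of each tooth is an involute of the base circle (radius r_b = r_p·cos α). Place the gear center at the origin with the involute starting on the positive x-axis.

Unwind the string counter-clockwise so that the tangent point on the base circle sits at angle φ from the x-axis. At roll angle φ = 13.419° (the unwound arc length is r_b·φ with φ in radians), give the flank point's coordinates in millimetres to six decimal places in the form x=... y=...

x=143.565871 y=0.595314

pitch radius r_p = m·N/2 = 4.282·68/2 = 145.588000
base radius r_b = r_p·cos α = 145.588000·cos 16.232° = 139.784530
roll angle φ = 13.419° = 0.23420573 rad
x = r_b·(cos φ + φ·sin φ) = 139.784530·(0.97269897 + 0.23420573·0.23207048) = 143.565871
y = r_b·(sin φ − φ·cos φ) = 139.784530·(0.23207048 − 0.23420573·0.97269897) = 0.595314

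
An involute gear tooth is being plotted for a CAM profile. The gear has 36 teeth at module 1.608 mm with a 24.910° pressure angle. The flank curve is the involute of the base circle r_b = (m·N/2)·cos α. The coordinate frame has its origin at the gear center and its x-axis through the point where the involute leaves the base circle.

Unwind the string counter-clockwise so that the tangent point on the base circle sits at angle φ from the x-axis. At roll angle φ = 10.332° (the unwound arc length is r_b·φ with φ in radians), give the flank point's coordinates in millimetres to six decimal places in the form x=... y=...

x=26.674712 y=0.051145

pitch radius r_p = m·N/2 = 1.608·36/2 = 28.944000
base radius r_b = r_p·cos α = 28.944000·cos 24.910° = 26.251355
roll angle φ = 10.332° = 0.18032742 rad
x = r_b·(cos φ + φ·sin φ) = 26.251355·(0.98378502 + 0.18032742·0.17935169) = 26.674712
y = r_b·(sin φ − φ·cos φ) = 26.251355·(0.17935169 − 0.18032742·0.98378502) = 0.051145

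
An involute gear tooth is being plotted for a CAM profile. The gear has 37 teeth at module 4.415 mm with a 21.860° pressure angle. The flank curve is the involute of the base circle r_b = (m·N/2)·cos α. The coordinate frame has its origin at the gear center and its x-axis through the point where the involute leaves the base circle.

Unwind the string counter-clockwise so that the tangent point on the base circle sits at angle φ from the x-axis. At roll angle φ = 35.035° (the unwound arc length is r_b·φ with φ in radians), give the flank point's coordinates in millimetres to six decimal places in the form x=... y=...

x=88.678923 y=5.563994

pitch radius r_p = m·N/2 = 4.415·37/2 = 81.677500
base radius r_b = r_p·cos α = 81.677500·cos 21.860° = 75.804596
roll angle φ = 35.035° = 0.61147610 rad
x = r_b·(cos φ + φ·sin φ) = 75.804596·(0.81880151 + 0.61147610·0.57407672) = 88.678923
y = r_b·(sin φ − φ·cos φ) = 75.804596·(0.57407672 − 0.61147610·0.81880151) = 5.563994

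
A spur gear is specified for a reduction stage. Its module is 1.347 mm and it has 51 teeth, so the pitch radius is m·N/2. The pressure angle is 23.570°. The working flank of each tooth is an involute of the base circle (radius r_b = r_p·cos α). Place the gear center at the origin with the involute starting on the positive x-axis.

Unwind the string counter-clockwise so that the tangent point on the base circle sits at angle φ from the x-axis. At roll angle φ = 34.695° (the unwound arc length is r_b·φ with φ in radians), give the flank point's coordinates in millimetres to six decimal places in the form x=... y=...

pitch radius r_p = m·N/2 = 1.347·51/2 = 34.348500
base radius r_b = r_p·cos α = 34.348500·cos 23.570° = 31.482881
roll angle φ = 34.695° = 0.60554198 rad
x = r_b·(cos φ + φ·sin φ) = 31.482881·(0.82219372 + 0.60554198·0.56920778) = 36.736521
y = r_b·(sin φ − φ·cos φ) = 31.482881·(0.56920778 − 0.60554198·0.82219372) = 2.245830

x=36.736521 y=2.245830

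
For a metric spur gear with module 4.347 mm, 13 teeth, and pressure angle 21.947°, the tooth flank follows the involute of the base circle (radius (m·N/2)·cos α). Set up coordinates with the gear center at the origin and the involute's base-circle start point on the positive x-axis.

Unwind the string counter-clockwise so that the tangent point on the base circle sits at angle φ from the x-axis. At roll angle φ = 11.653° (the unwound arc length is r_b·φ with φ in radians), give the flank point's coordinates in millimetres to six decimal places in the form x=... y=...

pitch radius r_p = m·N/2 = 4.347·13/2 = 28.255500
base radius r_b = r_p·cos α = 28.255500·cos 21.947° = 26.207823
roll angle φ = 11.653° = 0.20338322 rad
x = r_b·(cos φ + φ·sin φ) = 26.207823·(0.97938883 + 0.20338322·0.20198397) = 26.744271
y = r_b·(sin φ − φ·cos φ) = 26.207823·(0.20198397 − 0.20338322·0.97938883) = 0.073191

x=26.744271 y=0.073191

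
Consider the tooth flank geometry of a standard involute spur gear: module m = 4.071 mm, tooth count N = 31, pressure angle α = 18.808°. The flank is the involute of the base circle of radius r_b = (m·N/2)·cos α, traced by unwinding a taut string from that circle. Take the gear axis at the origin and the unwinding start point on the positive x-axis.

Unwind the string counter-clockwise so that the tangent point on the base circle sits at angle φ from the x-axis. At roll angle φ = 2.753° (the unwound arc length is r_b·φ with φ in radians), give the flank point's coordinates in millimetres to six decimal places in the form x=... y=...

x=59.800113 y=0.002208

pitch radius r_p = m·N/2 = 4.071·31/2 = 63.100500
base radius r_b = r_p·cos α = 63.100500·cos 18.808° = 59.731202
roll angle φ = 2.753° = 0.04804891 rad
x = r_b·(cos φ + φ·sin φ) = 59.731202·(0.99884587 + 0.04804891·0.04803043) = 59.800113
y = r_b·(sin φ − φ·cos φ) = 59.731202·(0.04803043 − 0.04804891·0.99884587) = 0.002208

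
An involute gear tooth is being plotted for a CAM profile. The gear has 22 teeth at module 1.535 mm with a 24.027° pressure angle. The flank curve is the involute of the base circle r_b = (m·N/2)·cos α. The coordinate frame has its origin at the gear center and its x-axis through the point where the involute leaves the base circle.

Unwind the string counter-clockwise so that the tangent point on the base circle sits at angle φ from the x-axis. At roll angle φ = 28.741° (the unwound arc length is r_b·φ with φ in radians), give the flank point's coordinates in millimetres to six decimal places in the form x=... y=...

x=17.241913 y=0.632687

pitch radius r_p = m·N/2 = 1.535·22/2 = 16.885000
base radius r_b = r_p·cos α = 16.885000·cos 24.027° = 15.421977
roll angle φ = 28.741° = 0.50162508 rad
x = r_b·(cos φ + φ·sin φ) = 15.421977·(0.87680230 + 0.50162508·0.48085105) = 17.241913
y = r_b·(sin φ − φ·cos φ) = 15.421977·(0.48085105 − 0.50162508·0.87680230) = 0.632687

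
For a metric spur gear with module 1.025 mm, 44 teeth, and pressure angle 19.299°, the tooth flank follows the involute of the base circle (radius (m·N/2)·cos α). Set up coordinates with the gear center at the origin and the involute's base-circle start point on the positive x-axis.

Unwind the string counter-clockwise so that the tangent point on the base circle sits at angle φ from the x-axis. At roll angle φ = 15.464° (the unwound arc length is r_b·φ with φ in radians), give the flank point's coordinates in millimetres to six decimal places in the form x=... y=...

pitch radius r_p = m·N/2 = 1.025·44/2 = 22.550000
base radius r_b = r_p·cos α = 22.550000·cos 19.299° = 21.282842
roll angle φ = 15.464° = 0.26989772 rad
x = r_b·(cos φ + φ·sin φ) = 21.282842·(0.96379817 + 0.26989772·0.26663286) = 22.043954
y = r_b·(sin φ − φ·cos φ) = 21.282842·(0.26663286 − 0.26989772·0.96379817) = 0.138465

x=22.043954 y=0.138465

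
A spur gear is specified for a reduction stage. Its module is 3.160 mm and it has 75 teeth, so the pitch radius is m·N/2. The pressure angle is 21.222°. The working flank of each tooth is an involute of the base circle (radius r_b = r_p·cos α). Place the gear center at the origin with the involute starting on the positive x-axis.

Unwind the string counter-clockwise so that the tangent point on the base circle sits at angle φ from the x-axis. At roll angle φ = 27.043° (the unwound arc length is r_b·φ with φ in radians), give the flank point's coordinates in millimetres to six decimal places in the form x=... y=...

pitch radius r_p = m·N/2 = 3.160·75/2 = 118.500000
base radius r_b = r_p·cos α = 118.500000·cos 21.222° = 110.463908
roll angle φ = 27.043° = 0.47198939 rad
x = r_b·(cos φ + φ·sin φ) = 110.463908·(0.89066556 + 0.47198939·0.45465906) = 122.091318
y = r_b·(sin φ − φ·cos φ) = 110.463908·(0.45465906 − 0.47198939·0.89066556) = 3.786081

x=122.091318 y=3.786081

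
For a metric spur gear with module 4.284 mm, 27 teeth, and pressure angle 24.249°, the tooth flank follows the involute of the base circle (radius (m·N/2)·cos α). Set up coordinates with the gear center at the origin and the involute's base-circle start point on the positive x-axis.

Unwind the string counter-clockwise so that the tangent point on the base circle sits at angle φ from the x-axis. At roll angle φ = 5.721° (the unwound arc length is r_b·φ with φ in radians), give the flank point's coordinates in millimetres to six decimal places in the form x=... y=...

x=52.993473 y=0.017481

pitch radius r_p = m·N/2 = 4.284·27/2 = 57.834000
base radius r_b = r_p·cos α = 57.834000·cos 24.249° = 52.731261
roll angle φ = 5.721° = 0.09985029 rad
x = r_b·(cos φ + φ·sin φ) = 52.731261·(0.99501910 + 0.09985029·0.09968445) = 52.993473
y = r_b·(sin φ − φ·cos φ) = 52.731261·(0.09968445 − 0.09985029·0.99501910) = 0.017481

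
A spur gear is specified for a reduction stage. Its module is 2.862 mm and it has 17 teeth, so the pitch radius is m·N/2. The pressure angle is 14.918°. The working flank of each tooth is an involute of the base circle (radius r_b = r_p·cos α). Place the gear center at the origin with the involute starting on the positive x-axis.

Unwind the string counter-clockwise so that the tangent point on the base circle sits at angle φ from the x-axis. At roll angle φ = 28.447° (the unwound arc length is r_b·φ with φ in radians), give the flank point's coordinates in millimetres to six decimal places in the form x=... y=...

x=26.228261 y=0.935567

pitch radius r_p = m·N/2 = 2.862·17/2 = 24.327000
base radius r_b = r_p·cos α = 24.327000·cos 14.918° = 23.507065
roll angle φ = 28.447° = 0.49649381 rad
x = r_b·(cos φ + φ·sin φ) = 23.507065·(0.87925812 + 0.49649381·0.47634563) = 26.228261
y = r_b·(sin φ − φ·cos φ) = 23.507065·(0.47634563 − 0.49649381·0.87925812) = 0.935567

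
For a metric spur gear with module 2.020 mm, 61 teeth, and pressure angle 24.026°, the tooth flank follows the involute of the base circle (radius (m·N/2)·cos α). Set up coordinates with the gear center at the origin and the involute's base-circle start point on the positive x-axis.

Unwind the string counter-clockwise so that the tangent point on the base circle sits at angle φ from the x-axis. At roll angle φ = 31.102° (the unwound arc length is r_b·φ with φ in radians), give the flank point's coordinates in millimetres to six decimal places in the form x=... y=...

x=63.962101 y=2.912848

pitch radius r_p = m·N/2 = 2.020·61/2 = 61.610000
base radius r_b = r_p·cos α = 61.610000·cos 24.026° = 56.272158
roll angle φ = 31.102° = 0.54283230 rad
x = r_b·(cos φ + φ·sin φ) = 56.272158·(0.85624905 + 0.54283230·0.51656322) = 63.962101
y = r_b·(sin φ − φ·cos φ) = 56.272158·(0.51656322 − 0.54283230·0.85624905) = 2.912848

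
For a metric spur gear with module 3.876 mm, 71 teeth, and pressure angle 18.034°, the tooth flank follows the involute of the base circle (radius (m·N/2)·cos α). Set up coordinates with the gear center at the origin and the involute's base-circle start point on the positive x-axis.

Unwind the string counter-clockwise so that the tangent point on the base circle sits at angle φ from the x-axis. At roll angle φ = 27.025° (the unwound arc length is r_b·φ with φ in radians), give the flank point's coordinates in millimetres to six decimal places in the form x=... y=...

x=144.592951 y=4.475583

pitch radius r_p = m·N/2 = 3.876·71/2 = 137.598000
base radius r_b = r_p·cos α = 137.598000·cos 18.034° = 130.838220
roll angle φ = 27.025° = 0.47167523 rad
x = r_b·(cos φ + φ·sin φ) = 130.838220·(0.89080835 + 0.47167523·0.45437923) = 144.592951
y = r_b·(sin φ − φ·cos φ) = 130.838220·(0.45437923 − 0.47167523·0.89080835) = 4.475583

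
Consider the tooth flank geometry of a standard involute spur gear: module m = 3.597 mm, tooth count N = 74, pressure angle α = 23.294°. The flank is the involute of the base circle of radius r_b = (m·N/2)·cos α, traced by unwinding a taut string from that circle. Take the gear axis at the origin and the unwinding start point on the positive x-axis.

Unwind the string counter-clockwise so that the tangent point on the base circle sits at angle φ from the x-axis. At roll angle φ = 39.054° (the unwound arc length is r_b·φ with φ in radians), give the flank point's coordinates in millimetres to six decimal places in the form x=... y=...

pitch radius r_p = m·N/2 = 3.597·74/2 = 133.089000
base radius r_b = r_p·cos α = 133.089000·cos 23.294° = 122.240623
roll angle φ = 39.054° = 0.68162089 rad
x = r_b·(cos φ + φ·sin φ) = 122.240623·(0.77655250 + 0.68162089·0.63005255) = 147.423349
y = r_b·(sin φ − φ·cos φ) = 122.240623·(0.63005255 − 0.68162089·0.77655250) = 12.314295

x=147.423349 y=12.314295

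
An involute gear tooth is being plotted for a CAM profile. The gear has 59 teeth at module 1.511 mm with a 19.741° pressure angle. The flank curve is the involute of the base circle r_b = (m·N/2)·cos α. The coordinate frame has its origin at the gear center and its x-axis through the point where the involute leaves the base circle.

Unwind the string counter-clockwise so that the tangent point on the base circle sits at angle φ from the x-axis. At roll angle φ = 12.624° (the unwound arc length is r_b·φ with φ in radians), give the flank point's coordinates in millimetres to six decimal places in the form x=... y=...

pitch radius r_p = m·N/2 = 1.511·59/2 = 44.574500
base radius r_b = r_p·cos α = 44.574500·cos 19.741° = 41.954816
roll angle φ = 12.624° = 0.22033036 rad
x = r_b·(cos φ + φ·sin φ) = 41.954816·(0.97582530 + 0.22033036·0.21855201) = 42.960848
y = r_b·(sin φ − φ·cos φ) = 41.954816·(0.21855201 − 0.22033036·0.97582530) = 0.148859

x=42.960848 y=0.148859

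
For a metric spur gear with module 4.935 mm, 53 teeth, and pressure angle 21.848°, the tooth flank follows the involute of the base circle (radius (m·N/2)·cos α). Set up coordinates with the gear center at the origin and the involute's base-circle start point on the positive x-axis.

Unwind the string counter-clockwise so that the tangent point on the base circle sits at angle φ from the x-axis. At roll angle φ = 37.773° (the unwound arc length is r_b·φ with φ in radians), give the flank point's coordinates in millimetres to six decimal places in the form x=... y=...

x=144.965089 y=11.097458

pitch radius r_p = m·N/2 = 4.935·53/2 = 130.777500
base radius r_b = r_p·cos α = 130.777500·cos 21.848° = 121.384326
roll angle φ = 37.773° = 0.65926322 rad
x = r_b·(cos φ + φ·sin φ) = 121.384326·(0.79044375 + 0.65926322·0.61253463) = 144.965089
y = r_b·(sin φ − φ·cos φ) = 121.384326·(0.61253463 − 0.65926322·0.79044375) = 11.097458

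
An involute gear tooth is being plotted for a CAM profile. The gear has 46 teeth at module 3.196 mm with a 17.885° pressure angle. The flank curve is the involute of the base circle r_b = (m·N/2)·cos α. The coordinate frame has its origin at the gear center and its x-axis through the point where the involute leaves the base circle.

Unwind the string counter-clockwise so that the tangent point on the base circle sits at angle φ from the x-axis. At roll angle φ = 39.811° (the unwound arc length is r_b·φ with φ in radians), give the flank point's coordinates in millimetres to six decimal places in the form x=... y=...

x=84.858552 y=7.451250

pitch radius r_p = m·N/2 = 3.196·46/2 = 73.508000
base radius r_b = r_p·cos α = 73.508000·cos 17.885° = 69.955714
roll angle φ = 39.811° = 0.69483303 rad
x = r_b·(cos φ + φ·sin φ) = 69.955714·(0.76816062 + 0.69483303·0.64025719) = 84.858552
y = r_b·(sin φ − φ·cos φ) = 69.955714·(0.64025719 − 0.69483303·0.76816062) = 7.451250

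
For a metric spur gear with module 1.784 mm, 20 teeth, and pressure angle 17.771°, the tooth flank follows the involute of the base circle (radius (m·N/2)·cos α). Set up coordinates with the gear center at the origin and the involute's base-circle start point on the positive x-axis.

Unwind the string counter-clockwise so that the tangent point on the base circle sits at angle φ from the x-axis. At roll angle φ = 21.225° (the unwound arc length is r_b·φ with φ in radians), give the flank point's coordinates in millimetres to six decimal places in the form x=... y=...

x=18.114744 y=0.283951

pitch radius r_p = m·N/2 = 1.784·20/2 = 17.840000
base radius r_b = r_p·cos α = 17.840000·cos 17.771° = 16.988747
roll angle φ = 21.225° = 0.37044613 rad
x = r_b·(cos φ + φ·sin φ) = 16.988747·(0.93216592 + 0.37044613·0.36203134) = 18.114744
y = r_b·(sin φ − φ·cos φ) = 16.988747·(0.36203134 − 0.37044613·0.93216592) = 0.283951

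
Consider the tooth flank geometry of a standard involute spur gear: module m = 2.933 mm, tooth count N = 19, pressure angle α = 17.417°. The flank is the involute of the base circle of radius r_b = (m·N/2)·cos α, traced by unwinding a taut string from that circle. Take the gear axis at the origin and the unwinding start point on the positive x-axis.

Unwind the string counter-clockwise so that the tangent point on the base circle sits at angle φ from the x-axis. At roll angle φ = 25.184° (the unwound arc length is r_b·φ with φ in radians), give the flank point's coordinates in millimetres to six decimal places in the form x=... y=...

pitch radius r_p = m·N/2 = 2.933·19/2 = 27.863500
base radius r_b = r_p·cos α = 27.863500·cos 17.417° = 26.586002
roll angle φ = 25.184° = 0.43954372 rad
x = r_b·(cos φ + φ·sin φ) = 26.586002·(0.90494592 + 0.43954372·0.42552660) = 29.031474
y = r_b·(sin φ − φ·cos φ) = 26.586002·(0.42552660 − 0.43954372·0.90494592) = 0.738115

x=29.031474 y=0.738115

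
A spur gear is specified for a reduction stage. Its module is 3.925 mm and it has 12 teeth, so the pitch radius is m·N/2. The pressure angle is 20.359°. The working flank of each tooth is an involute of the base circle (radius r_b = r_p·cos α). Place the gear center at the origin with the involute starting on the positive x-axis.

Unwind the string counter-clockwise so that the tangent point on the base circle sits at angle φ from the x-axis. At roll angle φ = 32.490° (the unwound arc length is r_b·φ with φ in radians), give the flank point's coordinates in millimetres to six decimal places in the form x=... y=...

x=25.348330 y=1.299292

pitch radius r_p = m·N/2 = 3.925·12/2 = 23.550000
base radius r_b = r_p·cos α = 23.550000·cos 20.359° = 22.078859
roll angle φ = 32.490° = 0.56705747 rad
x = r_b·(cos φ + φ·sin φ) = 22.078859·(0.84348521 + 0.56705747·0.53715240) = 25.348330
y = r_b·(sin φ − φ·cos φ) = 22.078859·(0.53715240 − 0.56705747·0.84348521) = 1.299292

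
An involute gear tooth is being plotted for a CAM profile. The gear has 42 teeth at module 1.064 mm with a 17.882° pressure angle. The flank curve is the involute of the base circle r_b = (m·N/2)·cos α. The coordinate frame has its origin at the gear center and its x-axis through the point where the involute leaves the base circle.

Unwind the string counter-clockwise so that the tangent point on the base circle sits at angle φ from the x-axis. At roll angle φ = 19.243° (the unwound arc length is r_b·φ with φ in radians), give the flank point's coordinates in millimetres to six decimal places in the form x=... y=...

pitch radius r_p = m·N/2 = 1.064·42/2 = 22.344000
base radius r_b = r_p·cos α = 22.344000·cos 17.882° = 21.264582
roll angle φ = 19.243° = 0.33585371 rad
x = r_b·(cos φ + φ·sin φ) = 21.264582·(0.94412929 + 0.33585371·0.32957530) = 22.430272
y = r_b·(sin φ − φ·cos φ) = 21.264582·(0.32957530 − 0.33585371·0.94412929) = 0.265509

x=22.430272 y=0.265509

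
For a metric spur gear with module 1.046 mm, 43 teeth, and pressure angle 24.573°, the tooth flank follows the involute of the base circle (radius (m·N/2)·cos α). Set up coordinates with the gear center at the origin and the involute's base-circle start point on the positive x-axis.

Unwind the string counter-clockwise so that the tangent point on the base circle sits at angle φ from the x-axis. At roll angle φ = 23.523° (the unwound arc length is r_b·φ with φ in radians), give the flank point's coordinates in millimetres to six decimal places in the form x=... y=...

x=22.103921 y=0.463865

pitch radius r_p = m·N/2 = 1.046·43/2 = 22.489000
base radius r_b = r_p·cos α = 22.489000·cos 24.573° = 20.452220
roll angle φ = 23.523° = 0.41055380 rad
x = r_b·(cos φ + φ·sin φ) = 20.452220·(0.91689993 + 0.41055380·0.39911717) = 22.103921
y = r_b·(sin φ − φ·cos φ) = 20.452220·(0.39911717 − 0.41055380·0.91689993) = 0.463865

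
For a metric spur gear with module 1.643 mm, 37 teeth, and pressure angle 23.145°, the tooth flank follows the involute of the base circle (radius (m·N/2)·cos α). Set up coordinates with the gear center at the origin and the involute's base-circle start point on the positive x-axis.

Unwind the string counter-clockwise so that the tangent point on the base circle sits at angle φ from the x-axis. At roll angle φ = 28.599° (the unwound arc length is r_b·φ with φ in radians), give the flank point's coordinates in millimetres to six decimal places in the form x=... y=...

x=31.216896 y=1.129982

pitch radius r_p = m·N/2 = 1.643·37/2 = 30.395500
base radius r_b = r_p·cos α = 30.395500·cos 23.145° = 27.949060
roll angle φ = 28.599° = 0.49914671 rad
x = r_b·(cos φ + φ·sin φ) = 27.949060·(0.87799133 + 0.49914671·0.47867653) = 31.216896
y = r_b·(sin φ − φ·cos φ) = 27.949060·(0.47867653 − 0.49914671·0.87799133) = 1.129982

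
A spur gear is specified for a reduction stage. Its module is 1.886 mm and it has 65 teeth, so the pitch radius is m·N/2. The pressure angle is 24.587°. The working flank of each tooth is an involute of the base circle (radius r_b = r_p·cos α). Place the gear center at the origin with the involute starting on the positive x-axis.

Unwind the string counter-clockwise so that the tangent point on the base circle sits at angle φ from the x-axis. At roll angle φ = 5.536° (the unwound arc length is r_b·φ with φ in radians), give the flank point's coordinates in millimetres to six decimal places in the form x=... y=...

x=55.996982 y=0.016743

pitch radius r_p = m·N/2 = 1.886·65/2 = 61.295000
base radius r_b = r_p·cos α = 61.295000·cos 24.587° = 55.737415
roll angle φ = 5.536° = 0.09662143 rad
x = r_b·(cos φ + φ·sin φ) = 55.737415·(0.99533578 + 0.09662143·0.09647116) = 55.996982
y = r_b·(sin φ − φ·cos φ) = 55.737415·(0.09647116 − 0.09662143·0.99533578) = 0.016743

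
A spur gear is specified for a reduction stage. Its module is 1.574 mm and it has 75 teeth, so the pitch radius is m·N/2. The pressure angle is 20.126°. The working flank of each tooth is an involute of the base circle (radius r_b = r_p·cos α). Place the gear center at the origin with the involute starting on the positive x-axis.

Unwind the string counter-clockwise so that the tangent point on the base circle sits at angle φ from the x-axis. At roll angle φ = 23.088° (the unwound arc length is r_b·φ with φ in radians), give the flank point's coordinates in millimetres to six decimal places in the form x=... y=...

pitch radius r_p = m·N/2 = 1.574·75/2 = 59.025000
base radius r_b = r_p·cos α = 59.025000·cos 20.126° = 55.420828
roll angle φ = 23.088° = 0.40296162 rad
x = r_b·(cos φ + φ·sin φ) = 55.420828·(0.91990365 + 0.40296162·0.39214446) = 59.739375
y = r_b·(sin φ − φ·cos φ) = 55.420828·(0.39214446 − 0.40296162·0.91990365) = 1.189253

x=59.739375 y=1.189253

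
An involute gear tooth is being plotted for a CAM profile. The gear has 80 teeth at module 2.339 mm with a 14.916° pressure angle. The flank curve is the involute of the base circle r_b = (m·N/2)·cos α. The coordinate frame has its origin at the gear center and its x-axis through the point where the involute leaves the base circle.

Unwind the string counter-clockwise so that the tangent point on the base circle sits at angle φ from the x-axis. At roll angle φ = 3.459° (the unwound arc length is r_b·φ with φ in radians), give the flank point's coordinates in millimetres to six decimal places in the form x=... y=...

x=90.572026 y=0.006628

pitch radius r_p = m·N/2 = 2.339·80/2 = 93.560000
base radius r_b = r_p·cos α = 93.560000·cos 14.916° = 90.407424
roll angle φ = 3.459° = 0.06037094 rad
x = r_b·(cos φ + φ·sin φ) = 90.407424·(0.99817823 + 0.06037094·0.06033427) = 90.572026
y = r_b·(sin φ − φ·cos φ) = 90.407424·(0.06033427 − 0.06037094·0.99817823) = 0.006628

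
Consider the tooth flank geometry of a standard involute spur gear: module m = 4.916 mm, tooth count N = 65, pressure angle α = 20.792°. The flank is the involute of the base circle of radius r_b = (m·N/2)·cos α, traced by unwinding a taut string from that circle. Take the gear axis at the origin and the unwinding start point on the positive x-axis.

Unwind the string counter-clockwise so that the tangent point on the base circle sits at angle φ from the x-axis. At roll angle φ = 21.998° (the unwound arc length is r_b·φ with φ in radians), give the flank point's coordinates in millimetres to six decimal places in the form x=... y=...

x=159.971434 y=2.776476

pitch radius r_p = m·N/2 = 4.916·65/2 = 159.770000
base radius r_b = r_p·cos α = 159.770000·cos 20.792° = 149.365019
roll angle φ = 21.998° = 0.38393753 rad
x = r_b·(cos φ + φ·sin φ) = 149.365019·(0.92719693 + 0.38393753·0.37457423) = 159.971434
y = r_b·(sin φ − φ·cos φ) = 149.365019·(0.37457423 − 0.38393753·0.92719693) = 2.776476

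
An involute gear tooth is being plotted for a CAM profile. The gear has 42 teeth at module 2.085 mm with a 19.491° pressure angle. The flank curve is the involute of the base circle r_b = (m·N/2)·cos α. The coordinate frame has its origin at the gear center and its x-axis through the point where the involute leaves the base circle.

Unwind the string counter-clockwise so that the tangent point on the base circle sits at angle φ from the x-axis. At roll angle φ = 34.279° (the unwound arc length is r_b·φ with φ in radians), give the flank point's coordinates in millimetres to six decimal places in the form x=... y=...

x=48.014993 y=2.842273

pitch radius r_p = m·N/2 = 2.085·42/2 = 43.785000
base radius r_b = r_p·cos α = 43.785000·cos 19.491° = 41.275853
roll angle φ = 34.279° = 0.59828141 rad
x = r_b·(cos φ + φ·sin φ) = 41.275853·(0.82630478 + 0.59828141·0.56322323) = 48.014993
y = r_b·(sin φ − φ·cos φ) = 41.275853·(0.56322323 − 0.59828141·0.82630478) = 2.842273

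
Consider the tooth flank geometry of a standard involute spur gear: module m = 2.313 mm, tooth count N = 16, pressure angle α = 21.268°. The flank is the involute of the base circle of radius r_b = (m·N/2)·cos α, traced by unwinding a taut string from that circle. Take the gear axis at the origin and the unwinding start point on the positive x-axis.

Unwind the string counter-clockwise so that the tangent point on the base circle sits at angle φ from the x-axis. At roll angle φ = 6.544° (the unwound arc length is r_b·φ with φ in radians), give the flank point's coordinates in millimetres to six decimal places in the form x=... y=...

pitch radius r_p = m·N/2 = 2.313·16/2 = 18.504000
base radius r_b = r_p·cos α = 18.504000·cos 21.268° = 17.243766
roll angle φ = 6.544° = 0.11421435 rad
x = r_b·(cos φ + φ·sin φ) = 17.243766·(0.99348463 + 0.11421435·0.11396619) = 17.355871
y = r_b·(sin φ − φ·cos φ) = 17.243766·(0.11396619 − 0.11421435·0.99348463) = 0.008553

x=17.355871 y=0.008553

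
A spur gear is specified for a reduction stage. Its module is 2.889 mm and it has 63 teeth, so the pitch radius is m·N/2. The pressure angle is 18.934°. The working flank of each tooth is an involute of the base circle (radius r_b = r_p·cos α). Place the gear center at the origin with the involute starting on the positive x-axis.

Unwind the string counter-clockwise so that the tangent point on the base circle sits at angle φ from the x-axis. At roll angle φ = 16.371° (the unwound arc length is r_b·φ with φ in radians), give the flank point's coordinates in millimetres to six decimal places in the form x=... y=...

pitch radius r_p = m·N/2 = 2.889·63/2 = 91.003500
base radius r_b = r_p·cos α = 91.003500·cos 18.934° = 86.079571
roll angle φ = 16.371° = 0.28572785 rad
x = r_b·(cos φ + φ·sin φ) = 86.079571·(0.95945676 + 0.28572785·0.28185587) = 89.521965
y = r_b·(sin φ − φ·cos φ) = 86.079571·(0.28185587 − 0.28572785·0.95945676) = 0.663876

x=89.521965 y=0.663876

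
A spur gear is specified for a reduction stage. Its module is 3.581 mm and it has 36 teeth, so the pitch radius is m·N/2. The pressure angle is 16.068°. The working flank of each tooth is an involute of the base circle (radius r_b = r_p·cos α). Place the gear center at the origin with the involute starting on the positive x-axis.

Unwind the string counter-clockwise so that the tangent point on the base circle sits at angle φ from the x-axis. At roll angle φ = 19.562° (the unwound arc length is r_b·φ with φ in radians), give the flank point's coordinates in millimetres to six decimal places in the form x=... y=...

pitch radius r_p = m·N/2 = 3.581·36/2 = 64.458000
base radius r_b = r_p·cos α = 64.458000·cos 16.068° = 61.939876
roll angle φ = 19.562° = 0.34142131 rad
x = r_b·(cos φ + φ·sin φ) = 61.939876·(0.94227973 + 0.34142131·0.33482670) = 65.445469
y = r_b·(sin φ − φ·cos φ) = 61.939876·(0.33482670 − 0.34142131·0.94227973) = 0.812176

x=65.445469 y=0.812176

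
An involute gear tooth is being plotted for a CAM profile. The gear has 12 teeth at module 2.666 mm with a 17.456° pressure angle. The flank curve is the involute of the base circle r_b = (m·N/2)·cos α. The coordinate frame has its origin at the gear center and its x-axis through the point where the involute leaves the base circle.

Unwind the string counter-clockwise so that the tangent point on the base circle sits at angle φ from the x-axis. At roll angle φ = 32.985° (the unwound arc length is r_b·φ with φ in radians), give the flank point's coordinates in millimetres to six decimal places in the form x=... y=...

pitch radius r_p = m·N/2 = 2.666·12/2 = 15.996000
base radius r_b = r_p·cos α = 15.996000·cos 17.456° = 15.259346
roll angle φ = 32.985° = 0.57569685 rad
x = r_b·(cos φ + φ·sin φ) = 15.259346·(0.83881313 + 0.57569685·0.54441945) = 17.582332
y = r_b·(sin φ − φ·cos φ) = 15.259346·(0.54441945 − 0.57569685·0.83881313) = 0.938715

x=17.582332 y=0.938715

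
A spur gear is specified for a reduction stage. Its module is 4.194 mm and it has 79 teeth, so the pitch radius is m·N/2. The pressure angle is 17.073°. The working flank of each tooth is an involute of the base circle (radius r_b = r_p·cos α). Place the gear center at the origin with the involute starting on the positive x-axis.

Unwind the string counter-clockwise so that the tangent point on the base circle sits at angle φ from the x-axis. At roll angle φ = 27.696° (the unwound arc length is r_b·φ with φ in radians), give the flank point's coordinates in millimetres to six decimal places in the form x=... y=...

x=175.797315 y=5.824147

pitch radius r_p = m·N/2 = 4.194·79/2 = 165.663000
base radius r_b = r_p·cos α = 165.663000·cos 17.073° = 158.362475
roll angle φ = 27.696° = 0.48338639 rad
x = r_b·(cos φ + φ·sin φ) = 158.362475·(0.88542608 + 0.48338639·0.46478023) = 175.797315
y = r_b·(sin φ − φ·cos φ) = 158.362475·(0.46478023 − 0.48338639·0.88542608) = 5.824147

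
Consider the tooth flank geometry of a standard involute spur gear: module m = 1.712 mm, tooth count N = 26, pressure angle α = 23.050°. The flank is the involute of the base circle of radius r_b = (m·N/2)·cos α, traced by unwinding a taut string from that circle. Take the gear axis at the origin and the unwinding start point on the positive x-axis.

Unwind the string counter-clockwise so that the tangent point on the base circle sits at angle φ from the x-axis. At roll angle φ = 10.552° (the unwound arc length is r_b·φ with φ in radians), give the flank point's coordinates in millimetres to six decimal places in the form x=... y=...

x=20.823521 y=0.042497

pitch radius r_p = m·N/2 = 1.712·26/2 = 22.256000
base radius r_b = r_p·cos α = 22.256000·cos 23.050° = 20.479159
roll angle φ = 10.552° = 0.18416714 rad
x = r_b·(cos φ + φ·sin φ) = 20.479159·(0.98308911 + 0.18416714·0.18312782) = 20.823521
y = r_b·(sin φ − φ·cos φ) = 20.479159·(0.18312782 − 0.18416714·0.98308911) = 0.042497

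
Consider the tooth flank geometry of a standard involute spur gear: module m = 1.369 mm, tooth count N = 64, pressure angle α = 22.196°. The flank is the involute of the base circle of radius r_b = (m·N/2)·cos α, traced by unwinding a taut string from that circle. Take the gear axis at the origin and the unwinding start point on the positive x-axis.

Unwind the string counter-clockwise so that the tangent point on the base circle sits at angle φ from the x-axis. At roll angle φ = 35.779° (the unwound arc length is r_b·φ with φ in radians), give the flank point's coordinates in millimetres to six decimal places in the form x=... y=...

x=47.715802 y=3.165780

pitch radius r_p = m·N/2 = 1.369·64/2 = 43.808000
base radius r_b = r_p·cos α = 43.808000·cos 22.196° = 40.561694
roll angle φ = 35.779° = 0.62446135 rad
x = r_b·(cos φ + φ·sin φ) = 40.561694·(0.81127816 + 0.62446135·0.58466037) = 47.715802
y = r_b·(sin φ − φ·cos φ) = 40.561694·(0.58466037 − 0.62446135·0.81127816) = 3.165780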